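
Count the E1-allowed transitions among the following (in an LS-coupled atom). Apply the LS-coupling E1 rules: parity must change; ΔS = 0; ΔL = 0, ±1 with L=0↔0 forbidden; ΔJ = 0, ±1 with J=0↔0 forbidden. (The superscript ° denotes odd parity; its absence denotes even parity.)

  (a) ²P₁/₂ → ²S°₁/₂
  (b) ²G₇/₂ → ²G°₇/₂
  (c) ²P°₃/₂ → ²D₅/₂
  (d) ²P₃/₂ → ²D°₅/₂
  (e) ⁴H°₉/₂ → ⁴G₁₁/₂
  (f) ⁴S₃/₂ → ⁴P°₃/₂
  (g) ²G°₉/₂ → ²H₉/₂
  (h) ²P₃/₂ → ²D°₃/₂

(a) allowed
(b) allowed
(c) allowed
(d) allowed
(e) allowed
(f) allowed
(g) allowed
(h) allowed
Total allowed: 8 of 8.

8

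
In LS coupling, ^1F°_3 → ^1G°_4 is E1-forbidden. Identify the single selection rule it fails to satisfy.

Parity must change: odd → odd — ✗.
ΔJ = 0, ±1 (not J=0↔0): J: 3 → 4, ΔJ = +1 — ✓.
ΔL = 0, ±1 (not L=0↔0): L: 3 → 4, ΔL = +1 — ✓.
ΔS = 0: S: 0 → 0 — ✓.

parity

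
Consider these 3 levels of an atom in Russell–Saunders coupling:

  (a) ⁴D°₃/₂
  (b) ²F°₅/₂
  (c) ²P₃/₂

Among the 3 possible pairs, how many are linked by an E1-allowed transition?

(a)–(b): forbidden (parity, ΔS).
(a)–(c): forbidden (ΔS).
(b)–(c): forbidden (ΔL).
Allowed pairs: 0 of 3.

0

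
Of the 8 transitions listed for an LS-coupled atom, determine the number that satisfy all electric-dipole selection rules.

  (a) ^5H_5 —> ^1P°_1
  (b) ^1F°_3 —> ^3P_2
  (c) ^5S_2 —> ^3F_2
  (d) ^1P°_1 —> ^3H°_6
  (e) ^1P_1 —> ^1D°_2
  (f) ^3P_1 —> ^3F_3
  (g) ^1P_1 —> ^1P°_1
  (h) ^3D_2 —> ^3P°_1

3

(a) forbidden (ΔS, ΔL, ΔJ fail)
(b) forbidden (ΔS, ΔL fail)
(c) forbidden (parity, ΔS, ΔL fail)
(d) forbidden (parity, ΔS, ΔL, ΔJ fail)
(e) allowed
(f) forbidden (parity, ΔL, ΔJ fail)
(g) allowed
(h) allowed
Total allowed: 3 of 8.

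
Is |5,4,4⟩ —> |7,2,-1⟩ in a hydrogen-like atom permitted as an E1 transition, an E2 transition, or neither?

neither

Δl = 2 − 4 = -2; l_i + l_f = 6.
Δm_l = -5.
E1 (Δl = ±1, |Δm_l| ≤ 1): not satisfied.
E2 (Δl = 0,±2, l_i+l_f ≥ 2, |Δm_l| ≤ 2): not satisfied.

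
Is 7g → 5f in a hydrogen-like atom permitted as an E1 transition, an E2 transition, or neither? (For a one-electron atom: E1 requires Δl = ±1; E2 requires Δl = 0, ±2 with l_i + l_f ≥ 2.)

Δl = 3 − 4 = -1; l_i + l_f = 7.
E1 (Δl = ±1): satisfied.
E2 (Δl = 0,±2, l_i+l_f ≥ 2): not satisfied.

E1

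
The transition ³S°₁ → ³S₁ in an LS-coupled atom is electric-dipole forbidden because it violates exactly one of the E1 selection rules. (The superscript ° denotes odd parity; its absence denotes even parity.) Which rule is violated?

Parity must change: odd → even — ok.
ΔS = 0: S: 1 → 1 — ok.
ΔL = 0, ±1 (not L=0↔0): L: 0 → 0, ΔL = +0 — fails.
ΔJ = 0, ±1 (not J=0↔0): J: 1 → 1, ΔJ = +0 — ok.

the L=0 ↔ L=0 exclusion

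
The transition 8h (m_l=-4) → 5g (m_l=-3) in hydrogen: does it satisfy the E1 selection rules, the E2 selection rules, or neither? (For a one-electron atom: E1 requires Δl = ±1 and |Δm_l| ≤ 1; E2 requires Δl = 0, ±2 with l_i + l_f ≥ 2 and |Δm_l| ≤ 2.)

Δl = 4 − 5 = -1; l_i + l_f = 9.
Δm_l = +1.
E1 (Δl = ±1, |Δm_l| ≤ 1): satisfied.
E2 (Δl = 0,±2, l_i+l_f ≥ 2, |Δm_l| ≤ 2): not satisfied.

E1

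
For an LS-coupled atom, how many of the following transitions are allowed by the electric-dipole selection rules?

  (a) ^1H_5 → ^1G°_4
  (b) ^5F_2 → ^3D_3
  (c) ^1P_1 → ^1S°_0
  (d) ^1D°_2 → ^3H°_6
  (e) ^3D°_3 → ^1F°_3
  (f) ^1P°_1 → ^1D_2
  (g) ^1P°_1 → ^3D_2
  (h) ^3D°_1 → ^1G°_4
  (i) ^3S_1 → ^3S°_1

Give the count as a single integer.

3

(a) allowed
(b) forbidden (parity, ΔS fail)
(c) allowed
(d) forbidden (parity, ΔS, ΔL, ΔJ fail)
(e) forbidden (parity, ΔS fail)
(f) allowed
(g) forbidden (ΔS fails)
(h) forbidden (parity, ΔS, ΔL, ΔJ fail)
(i) forbidden (ΔL fails)
Total allowed: 3 of 9.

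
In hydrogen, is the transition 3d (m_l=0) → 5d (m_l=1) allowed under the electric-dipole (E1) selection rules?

Δl = 2 − 2 = +0; the E1 rule Δl = ±1 is ✗.
m_l: 0 → 1 (Δm_l = +1). |Δm_l| ≤ 1 ✓.
The transition is electric-dipole forbidden.

forbidden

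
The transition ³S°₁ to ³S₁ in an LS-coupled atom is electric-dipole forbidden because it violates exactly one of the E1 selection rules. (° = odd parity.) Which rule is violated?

ΔL = 0, ±1 (not L=0↔0): L: 0 → 0, ΔL = +0 — ✗.
ΔS = 0: S: 1 → 1 — ✓.
Parity must change: odd → even — ✓.
ΔJ = 0, ±1 (not J=0↔0): J: 1 → 1, ΔJ = +0 — ✓.

the L=0 ↔ L=0 exclusion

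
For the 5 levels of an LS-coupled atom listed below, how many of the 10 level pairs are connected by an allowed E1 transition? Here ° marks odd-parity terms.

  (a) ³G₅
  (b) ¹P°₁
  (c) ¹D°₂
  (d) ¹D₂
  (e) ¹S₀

(a)–(b): forbidden (ΔS, ΔL, ΔJ).
(a)–(c): forbidden (ΔS, ΔL, ΔJ).
(a)–(d): forbidden (parity, ΔS, ΔL, ΔJ).
(a)–(e): forbidden (parity, ΔS, ΔL, ΔJ).
(b)–(c): forbidden (parity).
(b)–(d): allowed.
(b)–(e): allowed.
(c)–(d): allowed.
(c)–(e): forbidden (ΔL, ΔJ).
(d)–(e): forbidden (parity, ΔL, ΔJ).
Allowed pairs: 3 of 10.

3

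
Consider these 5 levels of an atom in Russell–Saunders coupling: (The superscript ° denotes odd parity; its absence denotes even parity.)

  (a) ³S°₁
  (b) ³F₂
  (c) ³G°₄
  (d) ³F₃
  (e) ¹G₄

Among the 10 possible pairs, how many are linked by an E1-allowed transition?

1

(a)–(b): forbidden (ΔL).
(a)–(c): forbidden (parity, ΔL, ΔJ).
(a)–(d): forbidden (ΔL, ΔJ).
(a)–(e): forbidden (ΔS, ΔL, ΔJ).
(b)–(c): forbidden (ΔJ).
(b)–(d): forbidden (parity).
(b)–(e): forbidden (parity, ΔS, ΔJ).
(c)–(d): allowed.
(c)–(e): forbidden (ΔS).
(d)–(e): forbidden (parity, ΔS).
Allowed pairs: 1 of 10.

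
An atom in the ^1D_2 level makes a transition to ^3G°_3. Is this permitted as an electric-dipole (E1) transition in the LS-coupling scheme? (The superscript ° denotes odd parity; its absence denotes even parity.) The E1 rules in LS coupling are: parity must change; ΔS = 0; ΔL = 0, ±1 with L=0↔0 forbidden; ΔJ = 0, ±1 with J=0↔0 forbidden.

ΔS = 0: S: 0 → 1 — ✗.
Parity must change: even → odd — ✓.
ΔJ = 0, ±1 (not J=0↔0): J: 2 → 3, ΔJ = +1 — ✓.
ΔL = 0, ±1 (not L=0↔0): L: 2 → 4, ΔL = +2 — ✗.
Rule(s) violated: ΔS, ΔL.

forbidden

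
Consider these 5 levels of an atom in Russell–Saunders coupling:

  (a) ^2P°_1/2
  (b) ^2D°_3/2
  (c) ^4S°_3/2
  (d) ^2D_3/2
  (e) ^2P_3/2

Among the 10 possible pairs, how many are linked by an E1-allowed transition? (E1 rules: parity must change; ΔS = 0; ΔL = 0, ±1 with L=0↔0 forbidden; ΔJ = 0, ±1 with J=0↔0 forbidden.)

(a)–(b): forbidden (parity).
(a)–(c): forbidden (parity, ΔS).
(a)–(d): allowed.
(a)–(e): allowed.
(b)–(c): forbidden (parity, ΔS, ΔL).
(b)–(d): allowed.
(b)–(e): allowed.
(c)–(d): forbidden (ΔS, ΔL).
(c)–(e): forbidden (ΔS).
(d)–(e): forbidden (parity).
Allowed pairs: 4 of 10.

4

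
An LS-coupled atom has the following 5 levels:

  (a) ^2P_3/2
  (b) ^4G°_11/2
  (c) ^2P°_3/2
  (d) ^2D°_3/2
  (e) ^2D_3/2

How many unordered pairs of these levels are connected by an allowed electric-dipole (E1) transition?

4

(a)–(b): forbidden (ΔS, ΔL, ΔJ).
(a)–(c): allowed.
(a)–(d): allowed.
(a)–(e): forbidden (parity).
(b)–(c): forbidden (parity, ΔS, ΔL, ΔJ).
(b)–(d): forbidden (parity, ΔS, ΔL, ΔJ).
(b)–(e): forbidden (ΔS, ΔL, ΔJ).
(c)–(d): forbidden (parity).
(c)–(e): allowed.
(d)–(e): allowed.
Allowed pairs: 4 of 10.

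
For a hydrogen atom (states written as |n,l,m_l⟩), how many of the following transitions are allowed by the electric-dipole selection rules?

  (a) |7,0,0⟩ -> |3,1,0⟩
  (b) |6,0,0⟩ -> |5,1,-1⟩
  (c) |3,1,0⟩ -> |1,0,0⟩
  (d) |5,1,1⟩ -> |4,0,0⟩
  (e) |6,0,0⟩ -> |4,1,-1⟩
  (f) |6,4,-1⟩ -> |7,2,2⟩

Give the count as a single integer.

(a) allowed
(b) allowed
(c) allowed
(d) allowed
(e) allowed
(f) forbidden — Δl = -2 (E1 requires Δl = ±1); Δm_l = +3 (E1 requires Δm_l = 0, ±1)
Total allowed: 5 of 6.

5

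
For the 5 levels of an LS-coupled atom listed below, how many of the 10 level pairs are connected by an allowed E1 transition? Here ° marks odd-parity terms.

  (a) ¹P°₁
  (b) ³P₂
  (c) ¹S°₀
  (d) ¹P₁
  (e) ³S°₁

(a)–(b): forbidden (ΔS).
(a)–(c): forbidden (parity).
(a)–(d): allowed.
(a)–(e): forbidden (parity, ΔS).
(b)–(c): forbidden (ΔS, ΔJ).
(b)–(d): forbidden (parity, ΔS).
(b)–(e): allowed.
(c)–(d): allowed.
(c)–(e): forbidden (parity, ΔS, ΔL).
(d)–(e): forbidden (ΔS).
Allowed pairs: 3 of 10.

3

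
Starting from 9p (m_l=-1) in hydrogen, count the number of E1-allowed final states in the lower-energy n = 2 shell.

1

E1 requires Δl = ±1, so l_f ∈ {0, 2}; with 0 ≤ l_f ≤ n_f−1 = 1, the allowed l_f values are {0}.
For l_f = 0: m_f ∈ {m_i−1, m_i, m_i+1} ∩ [−0, 0] = {0} → 1 state.
Total: 1.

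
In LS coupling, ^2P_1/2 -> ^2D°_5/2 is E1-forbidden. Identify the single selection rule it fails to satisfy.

Initial level: S=1/2, L=1, J=1/2, parity even. Final level: S=1/2, L=2, J=5/2, parity odd.
Parity must change: even → odd — passes.
ΔS = 0: S: 1/2 → 1/2 — passes.
ΔL = 0, ±1 (not L=0↔0): L: 1 → 2, ΔL = +1 — passes.
ΔJ = 0, ±1 (not J=0↔0): J: 1/2 → 5/2, ΔJ = +2 — fails.

the ΔJ = 0, ±1 rule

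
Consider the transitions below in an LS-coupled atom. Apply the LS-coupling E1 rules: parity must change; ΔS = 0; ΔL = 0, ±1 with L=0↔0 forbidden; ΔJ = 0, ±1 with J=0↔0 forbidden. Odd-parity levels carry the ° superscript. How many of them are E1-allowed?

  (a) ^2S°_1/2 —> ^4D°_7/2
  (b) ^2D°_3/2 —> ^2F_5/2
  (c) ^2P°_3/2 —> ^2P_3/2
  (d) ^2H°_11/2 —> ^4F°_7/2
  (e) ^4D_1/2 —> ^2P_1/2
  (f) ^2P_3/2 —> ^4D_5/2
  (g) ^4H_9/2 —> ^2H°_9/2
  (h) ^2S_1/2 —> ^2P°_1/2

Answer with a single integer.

(a) forbidden (parity, ΔS, ΔL, ΔJ fail)
(b) allowed
(c) allowed
(d) forbidden (parity, ΔS, ΔL, ΔJ fail)
(e) forbidden (parity, ΔS fail)
(f) forbidden (parity, ΔS fail)
(g) forbidden (ΔS fails)
(h) allowed
Total allowed: 3 of 8.

3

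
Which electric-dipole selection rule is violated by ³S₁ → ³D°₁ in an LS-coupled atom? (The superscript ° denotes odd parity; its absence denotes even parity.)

the ΔL = 0, ±1 rule

ΔL = 0, ±1 (not L=0↔0): L: 0 → 2, ΔL = +2 — fails.
ΔJ = 0, ±1 (not J=0↔0): J: 1 → 1, ΔJ = +0 — passes.
Parity must change: even → odd — passes.
ΔS = 0: S: 1 → 1 — passes.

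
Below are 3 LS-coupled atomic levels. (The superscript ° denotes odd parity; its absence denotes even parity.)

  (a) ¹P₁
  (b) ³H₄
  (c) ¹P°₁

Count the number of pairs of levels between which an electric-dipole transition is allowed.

1

(a)–(b): forbidden (parity, ΔS, ΔL, ΔJ).
(a)–(c): allowed.
(b)–(c): forbidden (ΔS, ΔL, ΔJ).
Allowed pairs: 1 of 3.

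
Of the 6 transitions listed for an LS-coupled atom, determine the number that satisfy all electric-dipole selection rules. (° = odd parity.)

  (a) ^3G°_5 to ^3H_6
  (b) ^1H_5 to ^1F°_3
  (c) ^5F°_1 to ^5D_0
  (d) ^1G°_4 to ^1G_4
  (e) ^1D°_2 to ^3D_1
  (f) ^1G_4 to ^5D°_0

(a) allowed
(b) forbidden (ΔL, ΔJ fail)
(c) allowed
(d) allowed
(e) forbidden (ΔS fails)
(f) forbidden (ΔS, ΔL, ΔJ fail)
Total allowed: 3 of 6.

3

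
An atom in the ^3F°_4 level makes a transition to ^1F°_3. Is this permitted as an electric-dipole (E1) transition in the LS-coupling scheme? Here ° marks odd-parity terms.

Reading off the term symbols: S 1→0, L 3→3, J 4→3, parity odd→odd.
Parity must change: odd → odd — ✗.
ΔS = 0: S: 1 → 0 — ✗.
ΔL = 0, ±1 (not L=0↔0): L: 3 → 3, ΔL = +0 — ✓.
ΔJ = 0, ±1 (not J=0↔0): J: 4 → 3, ΔJ = -1 — ✓.
Rule(s) violated: parity, ΔS.

forbidden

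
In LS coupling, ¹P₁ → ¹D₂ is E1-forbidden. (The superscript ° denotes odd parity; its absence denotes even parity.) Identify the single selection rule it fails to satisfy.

parity

Initial level: S=0, L=1, J=1, parity even. Final level: S=0, L=2, J=2, parity even.
Parity must change: even → even — fails.
ΔS = 0: S: 0 → 0 — passes.
ΔL = 0, ±1 (not L=0↔0): L: 1 → 2, ΔL = +1 — passes.
ΔJ = 0, ±1 (not J=0↔0): J: 1 → 2, ΔJ = +1 — passes.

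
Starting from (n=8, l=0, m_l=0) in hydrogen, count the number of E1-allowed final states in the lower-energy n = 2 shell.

3

E1 requires Δl = ±1, so l_f ∈ {-1, 1}; with 0 ≤ l_f ≤ n_f−1 = 1, the allowed l_f values are {1}.
For l_f = 1: m_f ∈ {m_i−1, m_i, m_i+1} ∩ [−1, 1] = {-1, 0, 1} → 3 states.
Total: 3.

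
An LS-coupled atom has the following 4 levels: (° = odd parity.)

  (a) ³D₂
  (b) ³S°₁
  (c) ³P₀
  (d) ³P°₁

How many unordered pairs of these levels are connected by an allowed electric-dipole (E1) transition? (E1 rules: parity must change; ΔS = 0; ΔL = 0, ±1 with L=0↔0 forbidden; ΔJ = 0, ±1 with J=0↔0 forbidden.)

3

(a)–(b): forbidden (ΔL).
(a)–(c): forbidden (parity, ΔJ).
(a)–(d): allowed.
(b)–(c): allowed.
(b)–(d): forbidden (parity).
(c)–(d): allowed.
Allowed pairs: 3 of 6.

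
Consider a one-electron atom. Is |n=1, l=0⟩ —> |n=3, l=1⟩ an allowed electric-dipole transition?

Δl = 1 − 0 = +1; the E1 rule Δl = ±1 is ok.
All E1 selection rules are satisfied.

allowed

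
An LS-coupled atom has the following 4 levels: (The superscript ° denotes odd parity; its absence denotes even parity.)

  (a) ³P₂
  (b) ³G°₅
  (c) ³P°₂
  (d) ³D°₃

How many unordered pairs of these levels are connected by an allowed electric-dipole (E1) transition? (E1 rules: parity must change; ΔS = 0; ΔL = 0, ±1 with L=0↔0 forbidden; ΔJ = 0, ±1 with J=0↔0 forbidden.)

(a)–(b): forbidden (ΔL, ΔJ).
(a)–(c): allowed.
(a)–(d): allowed.
(b)–(c): forbidden (parity, ΔL, ΔJ).
(b)–(d): forbidden (parity, ΔL, ΔJ).
(c)–(d): forbidden (parity).
Allowed pairs: 2 of 6.

2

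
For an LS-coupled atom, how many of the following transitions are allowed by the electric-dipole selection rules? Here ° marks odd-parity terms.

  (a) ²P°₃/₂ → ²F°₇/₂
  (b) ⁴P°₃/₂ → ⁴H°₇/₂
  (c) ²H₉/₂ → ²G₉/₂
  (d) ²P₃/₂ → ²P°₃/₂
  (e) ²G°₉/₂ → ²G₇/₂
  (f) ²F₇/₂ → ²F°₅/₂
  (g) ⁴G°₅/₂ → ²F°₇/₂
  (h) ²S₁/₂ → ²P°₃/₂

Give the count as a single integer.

(a) forbidden (parity, ΔL, ΔJ fail)
(b) forbidden (parity, ΔL, ΔJ fail)
(c) forbidden (parity fails)
(d) allowed
(e) allowed
(f) allowed
(g) forbidden (parity, ΔS fail)
(h) allowed
Total allowed: 4 of 8.

4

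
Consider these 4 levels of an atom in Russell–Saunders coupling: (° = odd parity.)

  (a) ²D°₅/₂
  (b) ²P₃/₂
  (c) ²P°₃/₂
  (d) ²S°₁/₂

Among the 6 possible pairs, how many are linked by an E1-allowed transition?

3

(a)–(b): allowed.
(a)–(c): forbidden (parity).
(a)–(d): forbidden (parity, ΔL, ΔJ).
(b)–(c): allowed.
(b)–(d): allowed.
(c)–(d): forbidden (parity).
Allowed pairs: 3 of 6.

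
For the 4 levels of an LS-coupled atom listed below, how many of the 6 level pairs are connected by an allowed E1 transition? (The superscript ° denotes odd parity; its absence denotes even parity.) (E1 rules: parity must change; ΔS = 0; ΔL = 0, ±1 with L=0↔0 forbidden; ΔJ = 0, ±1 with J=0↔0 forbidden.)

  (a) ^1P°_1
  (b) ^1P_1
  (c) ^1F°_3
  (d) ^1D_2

3

(a)–(b): allowed.
(a)–(c): forbidden (parity, ΔL, ΔJ).
(a)–(d): allowed.
(b)–(c): forbidden (ΔL, ΔJ).
(b)–(d): forbidden (parity).
(c)–(d): allowed.
Allowed pairs: 3 of 6.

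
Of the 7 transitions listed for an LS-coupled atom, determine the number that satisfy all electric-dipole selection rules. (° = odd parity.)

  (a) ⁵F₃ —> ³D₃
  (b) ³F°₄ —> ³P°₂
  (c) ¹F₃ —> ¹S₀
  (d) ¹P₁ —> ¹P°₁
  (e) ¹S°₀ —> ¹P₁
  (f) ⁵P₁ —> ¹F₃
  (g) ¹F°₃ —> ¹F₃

3

(a) forbidden (parity, ΔS fail)
(b) forbidden (parity, ΔL, ΔJ fail)
(c) forbidden (parity, ΔL, ΔJ fail)
(d) allowed
(e) allowed
(f) forbidden (parity, ΔS, ΔL, ΔJ fail)
(g) allowed
Total allowed: 3 of 7.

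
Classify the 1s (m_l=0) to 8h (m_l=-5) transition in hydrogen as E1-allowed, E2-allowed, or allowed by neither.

neither

Δl = 5 − 0 = +5; l_i + l_f = 5.
Δm_l = -5.
E1 (Δl = ±1, |Δm_l| ≤ 1): not satisfied.
E2 (Δl = 0,±2, l_i+l_f ≥ 2, |Δm_l| ≤ 2): not satisfied.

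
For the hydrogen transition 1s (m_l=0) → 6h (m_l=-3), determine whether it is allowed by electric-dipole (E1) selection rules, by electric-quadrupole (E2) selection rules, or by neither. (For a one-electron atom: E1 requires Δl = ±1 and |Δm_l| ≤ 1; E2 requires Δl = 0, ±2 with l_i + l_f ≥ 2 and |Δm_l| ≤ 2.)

Δl = 5 − 0 = +5; l_i + l_f = 5.
Δm_l = -3.
E1 (Δl = ±1, |Δm_l| ≤ 1): not satisfied.
E2 (Δl = 0,±2, l_i+l_f ≥ 2, |Δm_l| ≤ 2): not satisfied.

neither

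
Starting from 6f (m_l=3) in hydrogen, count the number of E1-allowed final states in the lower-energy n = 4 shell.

1

E1 requires Δl = ±1, so l_f ∈ {2, 4}; with 0 ≤ l_f ≤ n_f−1 = 3, the allowed l_f values are {2}.
For l_f = 2: m_f ∈ {m_i−1, m_i, m_i+1} ∩ [−2, 2] = {2} → 1 state.
Total: 1.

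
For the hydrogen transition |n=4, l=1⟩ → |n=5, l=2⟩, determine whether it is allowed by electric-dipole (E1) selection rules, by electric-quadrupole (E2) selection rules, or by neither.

E1

Δl = 2 − 1 = +1; l_i + l_f = 3.
E1 (Δl = ±1): satisfied.
E2 (Δl = 0,±2, l_i+l_f ≥ 2): not satisfied.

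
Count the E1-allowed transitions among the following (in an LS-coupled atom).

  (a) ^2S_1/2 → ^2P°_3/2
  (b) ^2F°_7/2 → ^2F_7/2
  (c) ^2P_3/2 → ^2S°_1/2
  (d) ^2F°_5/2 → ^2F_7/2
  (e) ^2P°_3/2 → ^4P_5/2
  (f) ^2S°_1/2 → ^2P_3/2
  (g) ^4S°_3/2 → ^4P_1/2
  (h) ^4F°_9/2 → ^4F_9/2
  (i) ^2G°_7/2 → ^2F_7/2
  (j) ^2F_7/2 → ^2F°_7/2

(a) allowed
(b) allowed
(c) allowed
(d) allowed
(e) forbidden (ΔS fails)
(f) allowed
(g) allowed
(h) allowed
(i) allowed
(j) allowed
Total allowed: 9 of 10.

9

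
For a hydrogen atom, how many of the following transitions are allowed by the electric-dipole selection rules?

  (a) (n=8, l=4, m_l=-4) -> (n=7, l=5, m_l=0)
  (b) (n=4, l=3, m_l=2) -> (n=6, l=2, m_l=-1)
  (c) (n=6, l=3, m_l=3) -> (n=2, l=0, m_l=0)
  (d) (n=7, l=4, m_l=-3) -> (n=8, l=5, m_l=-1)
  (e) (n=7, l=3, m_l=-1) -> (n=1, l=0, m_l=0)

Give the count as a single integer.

(a) forbidden — Δm_l = +4 (E1 requires Δm_l = 0, ±1)
(b) forbidden — Δm_l = -3 (E1 requires Δm_l = 0, ±1)
(c) forbidden — Δl = -3 (E1 requires Δl = ±1); Δm_l = -3 (E1 requires Δm_l = 0, ±1)
(d) forbidden — Δm_l = +2 (E1 requires Δm_l = 0, ±1)
(e) forbidden — Δl = -3 (E1 requires Δl = ±1)
Total allowed: 0 of 5.

0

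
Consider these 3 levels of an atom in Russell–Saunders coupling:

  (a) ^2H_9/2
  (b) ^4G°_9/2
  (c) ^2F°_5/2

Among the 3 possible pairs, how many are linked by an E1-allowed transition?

0

(a)–(b): forbidden (ΔS).
(a)–(c): forbidden (ΔL, ΔJ).
(b)–(c): forbidden (parity, ΔS, ΔJ).
Allowed pairs: 0 of 3.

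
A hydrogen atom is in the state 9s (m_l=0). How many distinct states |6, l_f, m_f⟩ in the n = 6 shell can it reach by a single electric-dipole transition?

E1 requires Δl = ±1, so l_f ∈ {-1, 1}; with 0 ≤ l_f ≤ n_f−1 = 5, the allowed l_f values are {1}.
For l_f = 1: m_f ∈ {m_i−1, m_i, m_i+1} ∩ [−1, 1] = {-1, 0, 1} → 3 states.
Total: 3.

3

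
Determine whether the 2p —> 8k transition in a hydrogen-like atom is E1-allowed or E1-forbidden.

l: 1 → 7 (Δl = +6). Δl = ±1 ✗.
The transition is electric-dipole forbidden.

forbidden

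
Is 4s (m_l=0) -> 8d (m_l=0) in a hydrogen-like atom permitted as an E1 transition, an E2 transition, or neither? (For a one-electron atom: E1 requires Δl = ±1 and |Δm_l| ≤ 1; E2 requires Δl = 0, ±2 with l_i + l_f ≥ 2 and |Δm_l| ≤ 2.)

E2

Δl = 2 − 0 = +2; l_i + l_f = 2.
Δm_l = +0.
E1 (Δl = ±1, |Δm_l| ≤ 1): not satisfied.
E2 (Δl = 0,±2, l_i+l_f ≥ 2, |Δm_l| ≤ 2): satisfied.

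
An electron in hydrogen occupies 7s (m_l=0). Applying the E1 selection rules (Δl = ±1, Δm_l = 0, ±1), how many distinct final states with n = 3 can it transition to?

E1 requires Δl = ±1, so l_f ∈ {-1, 1}; with 0 ≤ l_f ≤ n_f−1 = 2, the allowed l_f values are {1}.
For l_f = 1: m_f ∈ {m_i−1, m_i, m_i+1} ∩ [−1, 1] = {-1, 0, 1} → 3 states.
Total: 3.

3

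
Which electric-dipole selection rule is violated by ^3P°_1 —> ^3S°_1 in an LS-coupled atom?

parity

Reading off the term symbols: S 1→1, L 1→0, J 1→1, parity odd→odd.
Parity must change: odd → odd — violated.
ΔS = 0: S: 1 → 1 — satisfied.
ΔL = 0, ±1 (not L=0↔0): L: 1 → 0, ΔL = -1 — satisfied.
ΔJ = 0, ±1 (not J=0↔0): J: 1 → 1, ΔJ = +0 — satisfied.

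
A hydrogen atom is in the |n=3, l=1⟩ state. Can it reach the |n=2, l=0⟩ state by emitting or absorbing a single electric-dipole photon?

allowed

l: 1 → 0 (Δl = -1). Δl = ±1 passes.
All E1 selection rules are satisfied.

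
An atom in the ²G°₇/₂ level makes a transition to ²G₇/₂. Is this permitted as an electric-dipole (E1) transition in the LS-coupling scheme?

Initial level: S=1/2, L=4, J=7/2, parity odd. Final level: S=1/2, L=4, J=7/2, parity even.
ΔS = 0: S: 1/2 → 1/2 — ✓.
ΔJ = 0, ±1 (not J=0↔0): J: 7/2 → 7/2, ΔJ = +0 — ✓.
ΔL = 0, ±1 (not L=0↔0): L: 4 → 4, ΔL = +0 — ✓.
Parity must change: odd → even — ✓.
All four E1 rules are satisfied.

allowed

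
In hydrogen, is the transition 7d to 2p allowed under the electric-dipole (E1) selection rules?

Initial l = 2, final l = 1, so Δl = -1. E1 requires Δl = ±1: ok.
All E1 selection rules are satisfied.

allowed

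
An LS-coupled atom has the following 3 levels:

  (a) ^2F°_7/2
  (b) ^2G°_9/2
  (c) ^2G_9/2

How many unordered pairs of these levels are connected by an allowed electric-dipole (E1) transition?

(a)–(b): forbidden (parity).
(a)–(c): allowed.
(b)–(c): allowed.
Allowed pairs: 2 of 3.

2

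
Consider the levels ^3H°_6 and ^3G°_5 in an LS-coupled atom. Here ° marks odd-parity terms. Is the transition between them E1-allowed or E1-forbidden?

Parity must change: odd → odd — violated.
ΔS = 0: S: 1 → 1 — satisfied.
ΔL = 0, ±1 (not L=0↔0): L: 5 → 4, ΔL = -1 — satisfied.
ΔJ = 0, ±1 (not J=0↔0): J: 6 → 5, ΔJ = -1 — satisfied.
Rule(s) violated: parity.

forbidden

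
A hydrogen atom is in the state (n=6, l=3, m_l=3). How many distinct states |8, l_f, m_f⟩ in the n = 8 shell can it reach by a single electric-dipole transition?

E1 requires Δl = ±1, so l_f ∈ {2, 4}; with 0 ≤ l_f ≤ n_f−1 = 7, the allowed l_f values are {2, 4}.
For l_f = 2: m_f ∈ {m_i−1, m_i, m_i+1} ∩ [−2, 2] = {2} → 1 state.
For l_f = 4: m_f ∈ {m_i−1, m_i, m_i+1} ∩ [−4, 4] = {2, 3, 4} → 3 states.
Total: 4.

4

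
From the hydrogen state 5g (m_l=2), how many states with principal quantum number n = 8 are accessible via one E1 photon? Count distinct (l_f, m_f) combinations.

6

E1 requires Δl = ±1, so l_f ∈ {3, 5}; with 0 ≤ l_f ≤ n_f−1 = 7, the allowed l_f values are {3, 5}.
For l_f = 3: m_f ∈ {m_i−1, m_i, m_i+1} ∩ [−3, 3] = {1, 2, 3} → 3 states.
For l_f = 5: m_f ∈ {m_i−1, m_i, m_i+1} ∩ [−5, 5] = {1, 2, 3} → 3 states.
Total: 6.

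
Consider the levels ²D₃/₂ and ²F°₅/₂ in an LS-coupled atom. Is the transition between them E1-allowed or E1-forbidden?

allowed

Parity must change: even → odd — passes.
ΔS = 0: S: 1/2 → 1/2 — passes.
ΔL = 0, ±1 (not L=0↔0): L: 2 → 3, ΔL = +1 — passes.
ΔJ = 0, ±1 (not J=0↔0): J: 3/2 → 5/2, ΔJ = +1 — passes.
All four E1 rules are satisfied.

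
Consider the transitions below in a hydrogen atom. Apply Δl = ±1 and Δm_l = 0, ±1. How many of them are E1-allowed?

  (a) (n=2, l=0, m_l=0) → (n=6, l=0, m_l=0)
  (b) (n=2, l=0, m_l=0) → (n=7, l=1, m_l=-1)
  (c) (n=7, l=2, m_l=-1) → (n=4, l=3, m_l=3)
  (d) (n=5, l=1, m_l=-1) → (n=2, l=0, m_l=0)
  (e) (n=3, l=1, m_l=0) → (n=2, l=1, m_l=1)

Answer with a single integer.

2

(a) forbidden — Δl = +0 (E1 requires Δl = ±1)
(b) allowed
(c) forbidden — Δm_l = +4 (E1 requires Δm_l = 0, ±1)
(d) allowed
(e) forbidden — Δl = +0 (E1 requires Δl = ±1)
Total allowed: 2 of 5.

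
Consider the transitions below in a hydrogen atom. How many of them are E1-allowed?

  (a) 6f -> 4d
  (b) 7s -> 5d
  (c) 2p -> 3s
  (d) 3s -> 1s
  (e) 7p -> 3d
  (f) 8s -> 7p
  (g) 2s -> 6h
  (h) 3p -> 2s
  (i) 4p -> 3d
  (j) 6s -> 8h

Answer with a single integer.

6

(a) allowed
(b) forbidden — Δl = +2 (E1 requires Δl = ±1)
(c) allowed
(d) forbidden — Δl = +0 (E1 requires Δl = ±1)
(e) allowed
(f) allowed
(g) forbidden — Δl = +5 (E1 requires Δl = ±1)
(h) allowed
(i) allowed
(j) forbidden — Δl = +5 (E1 requires Δl = ±1)
Total allowed: 6 of 10.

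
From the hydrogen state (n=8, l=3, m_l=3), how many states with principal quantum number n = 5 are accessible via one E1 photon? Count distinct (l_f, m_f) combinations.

4

E1 requires Δl = ±1, so l_f ∈ {2, 4}; with 0 ≤ l_f ≤ n_f−1 = 4, the allowed l_f values are {2, 4}.
For l_f = 2: m_f ∈ {m_i−1, m_i, m_i+1} ∩ [−2, 2] = {2} → 1 state.
For l_f = 4: m_f ∈ {m_i−1, m_i, m_i+1} ∩ [−4, 4] = {2, 3, 4} → 3 states.
Total: 4.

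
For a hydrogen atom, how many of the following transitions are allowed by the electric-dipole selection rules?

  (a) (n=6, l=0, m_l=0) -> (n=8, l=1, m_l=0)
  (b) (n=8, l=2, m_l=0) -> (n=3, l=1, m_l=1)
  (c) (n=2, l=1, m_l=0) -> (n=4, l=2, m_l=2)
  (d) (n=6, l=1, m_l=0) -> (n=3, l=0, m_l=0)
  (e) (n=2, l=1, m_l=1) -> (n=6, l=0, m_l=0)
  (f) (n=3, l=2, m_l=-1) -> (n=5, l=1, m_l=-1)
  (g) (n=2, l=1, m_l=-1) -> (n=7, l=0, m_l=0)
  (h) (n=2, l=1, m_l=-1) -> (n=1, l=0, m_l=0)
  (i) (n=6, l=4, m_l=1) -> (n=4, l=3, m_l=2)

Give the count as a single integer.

(a) allowed
(b) allowed
(c) forbidden — Δm_l = +2 (E1 requires Δm_l = 0, ±1)
(d) allowed
(e) allowed
(f) allowed
(g) allowed
(h) allowed
(i) allowed
Total allowed: 8 of 9.

8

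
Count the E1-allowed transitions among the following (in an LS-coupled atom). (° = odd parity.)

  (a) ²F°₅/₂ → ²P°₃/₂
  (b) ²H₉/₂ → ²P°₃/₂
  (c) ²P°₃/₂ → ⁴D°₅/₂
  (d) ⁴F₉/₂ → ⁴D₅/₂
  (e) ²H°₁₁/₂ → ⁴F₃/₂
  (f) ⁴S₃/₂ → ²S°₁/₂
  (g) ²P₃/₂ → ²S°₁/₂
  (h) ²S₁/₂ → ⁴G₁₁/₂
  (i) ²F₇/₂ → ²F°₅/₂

2

(a) forbidden (parity, ΔL fail)
(b) forbidden (ΔL, ΔJ fail)
(c) forbidden (parity, ΔS fail)
(d) forbidden (parity, ΔJ fail)
(e) forbidden (ΔS, ΔL, ΔJ fail)
(f) forbidden (ΔS, ΔL fail)
(g) allowed
(h) forbidden (parity, ΔS, ΔL, ΔJ fail)
(i) allowed
Total allowed: 2 of 9.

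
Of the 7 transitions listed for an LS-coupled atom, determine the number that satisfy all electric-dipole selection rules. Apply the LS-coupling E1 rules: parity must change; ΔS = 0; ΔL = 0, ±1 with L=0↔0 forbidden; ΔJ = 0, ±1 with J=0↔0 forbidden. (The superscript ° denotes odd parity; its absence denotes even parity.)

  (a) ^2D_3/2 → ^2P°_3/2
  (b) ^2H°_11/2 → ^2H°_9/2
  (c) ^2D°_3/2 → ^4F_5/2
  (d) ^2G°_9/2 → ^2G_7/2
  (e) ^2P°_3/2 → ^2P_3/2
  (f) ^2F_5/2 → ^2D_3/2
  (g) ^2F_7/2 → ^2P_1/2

3

(a) allowed
(b) forbidden (parity fails)
(c) forbidden (ΔS fails)
(d) allowed
(e) allowed
(f) forbidden (parity fails)
(g) forbidden (parity, ΔL, ΔJ fail)
Total allowed: 3 of 7.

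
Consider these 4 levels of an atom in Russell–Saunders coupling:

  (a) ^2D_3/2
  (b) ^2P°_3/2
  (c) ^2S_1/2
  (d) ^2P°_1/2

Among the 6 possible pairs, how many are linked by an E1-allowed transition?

(a)–(b): allowed.
(a)–(c): forbidden (parity, ΔL).
(a)–(d): allowed.
(b)–(c): allowed.
(b)–(d): forbidden (parity).
(c)–(d): allowed.
Allowed pairs: 4 of 6.

4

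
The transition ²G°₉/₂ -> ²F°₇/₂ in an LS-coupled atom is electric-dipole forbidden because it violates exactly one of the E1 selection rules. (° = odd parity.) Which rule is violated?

parity

Reading off the term symbols: S 1/2→1/2, L 4→3, J 9/2→7/2, parity odd→odd.
ΔJ = 0, ±1 (not J=0↔0): J: 9/2 → 7/2, ΔJ = -1 — satisfied.
ΔL = 0, ±1 (not L=0↔0): L: 4 → 3, ΔL = -1 — satisfied.
ΔS = 0: S: 1/2 → 1/2 — satisfied.
Parity must change: odd → odd — violated.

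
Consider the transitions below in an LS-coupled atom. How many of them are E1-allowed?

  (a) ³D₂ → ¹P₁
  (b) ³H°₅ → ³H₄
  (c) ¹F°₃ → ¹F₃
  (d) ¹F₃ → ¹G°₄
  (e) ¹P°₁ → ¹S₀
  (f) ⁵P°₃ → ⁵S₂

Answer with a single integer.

5

(a) forbidden (parity, ΔS fail)
(b) allowed
(c) allowed
(d) allowed
(e) allowed
(f) allowed
Total allowed: 5 of 6.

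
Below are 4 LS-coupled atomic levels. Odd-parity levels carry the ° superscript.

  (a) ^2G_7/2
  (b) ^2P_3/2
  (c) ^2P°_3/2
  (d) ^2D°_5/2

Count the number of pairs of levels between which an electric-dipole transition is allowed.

2

(a)–(b): forbidden (parity, ΔL, ΔJ).
(a)–(c): forbidden (ΔL, ΔJ).
(a)–(d): forbidden (ΔL).
(b)–(c): allowed.
(b)–(d): allowed.
(c)–(d): forbidden (parity).
Allowed pairs: 2 of 6.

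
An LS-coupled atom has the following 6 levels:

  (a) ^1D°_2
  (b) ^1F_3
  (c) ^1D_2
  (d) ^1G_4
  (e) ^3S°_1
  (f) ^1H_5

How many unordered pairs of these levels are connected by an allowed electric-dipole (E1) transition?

2

(a)–(b): allowed.
(a)–(c): allowed.
(a)–(d): forbidden (ΔL, ΔJ).
(a)–(e): forbidden (parity, ΔS, ΔL).
(a)–(f): forbidden (ΔL, ΔJ).
(b)–(c): forbidden (parity).
(b)–(d): forbidden (parity).
(b)–(e): forbidden (ΔS, ΔL, ΔJ).
(b)–(f): forbidden (parity, ΔL, ΔJ).
(c)–(d): forbidden (parity, ΔL, ΔJ).
(c)–(e): forbidden (ΔS, ΔL).
(c)–(f): forbidden (parity, ΔL, ΔJ).
(d)–(e): forbidden (ΔS, ΔL, ΔJ).
(d)–(f): forbidden (parity).
(e)–(f): forbidden (ΔS, ΔL, ΔJ).
Allowed pairs: 2 of 15.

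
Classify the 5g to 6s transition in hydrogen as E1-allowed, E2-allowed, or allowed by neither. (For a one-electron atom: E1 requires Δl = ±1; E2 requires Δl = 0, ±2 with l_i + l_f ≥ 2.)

neither

Δl = 0 − 4 = -4; l_i + l_f = 4.
E1 (Δl = ±1): not satisfied.
E2 (Δl = 0,±2, l_i+l_f ≥ 2): not satisfied.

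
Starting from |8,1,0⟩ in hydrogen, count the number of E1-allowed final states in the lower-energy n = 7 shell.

4

E1 requires Δl = ±1, so l_f ∈ {0, 2}; with 0 ≤ l_f ≤ n_f−1 = 6, the allowed l_f values are {0, 2}.
For l_f = 0: m_f ∈ {m_i−1, m_i, m_i+1} ∩ [−0, 0] = {0} → 1 state.
For l_f = 2: m_f ∈ {m_i−1, m_i, m_i+1} ∩ [−2, 2] = {-1, 0, 1} → 3 states.
Total: 4.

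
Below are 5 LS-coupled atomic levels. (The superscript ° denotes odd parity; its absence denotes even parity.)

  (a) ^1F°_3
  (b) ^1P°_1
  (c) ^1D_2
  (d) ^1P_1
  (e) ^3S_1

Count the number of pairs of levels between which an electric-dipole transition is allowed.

3

(a)–(b): forbidden (parity, ΔL, ΔJ).
(a)–(c): allowed.
(a)–(d): forbidden (ΔL, ΔJ).
(a)–(e): forbidden (ΔS, ΔL, ΔJ).
(b)–(c): allowed.
(b)–(d): allowed.
(b)–(e): forbidden (ΔS).
(c)–(d): forbidden (parity).
(c)–(e): forbidden (parity, ΔS, ΔL).
(d)–(e): forbidden (parity, ΔS).
Allowed pairs: 3 of 10.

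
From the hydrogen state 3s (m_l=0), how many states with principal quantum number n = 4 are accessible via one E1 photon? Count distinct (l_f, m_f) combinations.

E1 requires Δl = ±1, so l_f ∈ {-1, 1}; with 0 ≤ l_f ≤ n_f−1 = 3, the allowed l_f values are {1}.
For l_f = 1: m_f ∈ {m_i−1, m_i, m_i+1} ∩ [−1, 1] = {-1, 0, 1} → 3 states.
Total: 3.

3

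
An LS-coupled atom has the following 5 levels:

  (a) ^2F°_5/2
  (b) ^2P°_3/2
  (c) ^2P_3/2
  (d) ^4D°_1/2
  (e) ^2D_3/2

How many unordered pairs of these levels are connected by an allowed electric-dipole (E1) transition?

(a)–(b): forbidden (parity, ΔL).
(a)–(c): forbidden (ΔL).
(a)–(d): forbidden (parity, ΔS, ΔJ).
(a)–(e): allowed.
(b)–(c): allowed.
(b)–(d): forbidden (parity, ΔS).
(b)–(e): allowed.
(c)–(d): forbidden (ΔS).
(c)–(e): forbidden (parity).
(d)–(e): forbidden (ΔS).
Allowed pairs: 3 of 10.

3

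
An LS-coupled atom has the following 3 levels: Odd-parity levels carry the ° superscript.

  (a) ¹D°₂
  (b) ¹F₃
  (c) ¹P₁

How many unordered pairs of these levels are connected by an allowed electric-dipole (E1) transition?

(a)–(b): allowed.
(a)–(c): allowed.
(b)–(c): forbidden (parity, ΔL, ΔJ).
Allowed pairs: 2 of 3.

2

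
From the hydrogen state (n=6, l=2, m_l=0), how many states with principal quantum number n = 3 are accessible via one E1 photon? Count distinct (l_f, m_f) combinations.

3

E1 requires Δl = ±1, so l_f ∈ {1, 3}; with 0 ≤ l_f ≤ n_f−1 = 2, the allowed l_f values are {1}.
For l_f = 1: m_f ∈ {m_i−1, m_i, m_i+1} ∩ [−1, 1] = {-1, 0, 1} → 3 states.
Total: 3.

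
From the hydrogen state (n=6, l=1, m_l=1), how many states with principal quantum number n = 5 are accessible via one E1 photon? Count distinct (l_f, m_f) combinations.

4

E1 requires Δl = ±1, so l_f ∈ {0, 2}; with 0 ≤ l_f ≤ n_f−1 = 4, the allowed l_f values are {0, 2}.
For l_f = 0: m_f ∈ {m_i−1, m_i, m_i+1} ∩ [−0, 0] = {0} → 1 state.
For l_f = 2: m_f ∈ {m_i−1, m_i, m_i+1} ∩ [−2, 2] = {0, 1, 2} → 3 states.
Total: 4.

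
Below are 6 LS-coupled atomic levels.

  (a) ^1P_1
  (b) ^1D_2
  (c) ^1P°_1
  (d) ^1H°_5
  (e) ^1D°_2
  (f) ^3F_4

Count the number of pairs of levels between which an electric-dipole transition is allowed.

4

(a)–(b): forbidden (parity).
(a)–(c): allowed.
(a)–(d): forbidden (ΔL, ΔJ).
(a)–(e): allowed.
(a)–(f): forbidden (parity, ΔS, ΔL, ΔJ).
(b)–(c): allowed.
(b)–(d): forbidden (ΔL, ΔJ).
(b)–(e): allowed.
(b)–(f): forbidden (parity, ΔS, ΔJ).
(c)–(d): forbidden (parity, ΔL, ΔJ).
(c)–(e): forbidden (parity).
(c)–(f): forbidden (ΔS, ΔL, ΔJ).
(d)–(e): forbidden (parity, ΔL, ΔJ).
(d)–(f): forbidden (ΔS, ΔL).
(e)–(f): forbidden (ΔS, ΔJ).
Allowed pairs: 4 of 15.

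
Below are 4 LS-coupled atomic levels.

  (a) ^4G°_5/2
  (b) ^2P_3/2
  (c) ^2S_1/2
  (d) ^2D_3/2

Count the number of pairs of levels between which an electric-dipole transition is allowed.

0

(a)–(b): forbidden (ΔS, ΔL).
(a)–(c): forbidden (ΔS, ΔL, ΔJ).
(a)–(d): forbidden (ΔS, ΔL).
(b)–(c): forbidden (parity).
(b)–(d): forbidden (parity).
(c)–(d): forbidden (parity, ΔL).
Allowed pairs: 0 of 6.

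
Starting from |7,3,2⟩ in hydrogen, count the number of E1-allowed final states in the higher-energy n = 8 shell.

E1 requires Δl = ±1, so l_f ∈ {2, 4}; with 0 ≤ l_f ≤ n_f−1 = 7, the allowed l_f values are {2, 4}.
For l_f = 2: m_f ∈ {m_i−1, m_i, m_i+1} ∩ [−2, 2] = {1, 2} → 2 states.
For l_f = 4: m_f ∈ {m_i−1, m_i, m_i+1} ∩ [−4, 4] = {1, 2, 3} → 3 states.
Total: 5.

5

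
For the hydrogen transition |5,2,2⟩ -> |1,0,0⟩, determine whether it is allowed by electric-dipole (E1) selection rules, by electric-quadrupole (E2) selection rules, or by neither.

E2

Δl = 0 − 2 = -2; l_i + l_f = 2.
Δm_l = -2.
E1 (Δl = ±1, |Δm_l| ≤ 1): not satisfied.
E2 (Δl = 0,±2, l_i+l_f ≥ 2, |Δm_l| ≤ 2): satisfied.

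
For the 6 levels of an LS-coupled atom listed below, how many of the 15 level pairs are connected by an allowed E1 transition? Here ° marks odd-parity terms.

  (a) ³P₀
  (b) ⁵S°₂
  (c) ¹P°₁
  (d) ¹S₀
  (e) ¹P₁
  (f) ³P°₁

(a)–(b): forbidden (ΔS, ΔJ).
(a)–(c): forbidden (ΔS).
(a)–(d): forbidden (parity, ΔS, ΔJ).
(a)–(e): forbidden (parity, ΔS).
(a)–(f): allowed.
(b)–(c): forbidden (parity, ΔS).
(b)–(d): forbidden (ΔS, ΔL, ΔJ).
(b)–(e): forbidden (ΔS).
(b)–(f): forbidden (parity, ΔS).
(c)–(d): allowed.
(c)–(e): allowed.
(c)–(f): forbidden (parity, ΔS).
(d)–(e): forbidden (parity).
(d)–(f): forbidden (ΔS).
(e)–(f): forbidden (ΔS).
Allowed pairs: 3 of 15.

3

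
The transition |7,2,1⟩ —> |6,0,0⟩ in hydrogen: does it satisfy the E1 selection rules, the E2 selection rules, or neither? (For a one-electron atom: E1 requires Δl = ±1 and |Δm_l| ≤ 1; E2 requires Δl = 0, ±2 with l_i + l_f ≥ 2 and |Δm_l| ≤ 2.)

Δl = 0 − 2 = -2; l_i + l_f = 2.
Δm_l = -1.
E1 (Δl = ±1, |Δm_l| ≤ 1): not satisfied.
E2 (Δl = 0,±2, l_i+l_f ≥ 2, |Δm_l| ≤ 2): satisfied.

E2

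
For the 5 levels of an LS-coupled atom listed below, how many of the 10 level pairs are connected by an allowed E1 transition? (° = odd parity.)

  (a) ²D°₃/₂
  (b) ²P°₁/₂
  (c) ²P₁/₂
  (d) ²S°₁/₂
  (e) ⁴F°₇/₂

(a)–(b): forbidden (parity).
(a)–(c): allowed.
(a)–(d): forbidden (parity, ΔL).
(a)–(e): forbidden (parity, ΔS, ΔJ).
(b)–(c): allowed.
(b)–(d): forbidden (parity).
(b)–(e): forbidden (parity, ΔS, ΔL, ΔJ).
(c)–(d): allowed.
(c)–(e): forbidden (ΔS, ΔL, ΔJ).
(d)–(e): forbidden (parity, ΔS, ΔL, ΔJ).
Allowed pairs: 3 of 10.

3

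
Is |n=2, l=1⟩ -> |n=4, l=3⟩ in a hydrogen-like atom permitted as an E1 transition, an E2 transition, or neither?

Δl = 3 − 1 = +2; l_i + l_f = 4.
E1 (Δl = ±1): not satisfied.
E2 (Δl = 0,±2, l_i+l_f ≥ 2): satisfied.

E2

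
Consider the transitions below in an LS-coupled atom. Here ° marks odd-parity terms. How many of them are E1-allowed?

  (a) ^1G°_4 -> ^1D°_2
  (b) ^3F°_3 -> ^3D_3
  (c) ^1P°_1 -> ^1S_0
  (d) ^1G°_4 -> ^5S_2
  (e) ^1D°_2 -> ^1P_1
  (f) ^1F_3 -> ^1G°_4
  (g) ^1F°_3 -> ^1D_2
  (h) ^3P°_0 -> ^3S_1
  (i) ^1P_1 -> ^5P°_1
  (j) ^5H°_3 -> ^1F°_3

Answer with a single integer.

6

(a) forbidden (parity, ΔL, ΔJ fail)
(b) allowed
(c) allowed
(d) forbidden (ΔS, ΔL, ΔJ fail)
(e) allowed
(f) allowed
(g) allowed
(h) allowed
(i) forbidden (ΔS fails)
(j) forbidden (parity, ΔS, ΔL fail)
Total allowed: 6 of 10.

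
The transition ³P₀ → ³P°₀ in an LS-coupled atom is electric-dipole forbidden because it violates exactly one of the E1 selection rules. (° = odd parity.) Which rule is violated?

ΔJ = 0, ±1 (not J=0↔0): J: 0 → 0, ΔJ = +0 — ✗.
ΔL = 0, ±1 (not L=0↔0): L: 1 → 1, ΔL = +0 — ✓.
Parity must change: even → odd — ✓.
ΔS = 0: S: 1 → 1 — ✓.

the J=0 ↔ J=0 exclusion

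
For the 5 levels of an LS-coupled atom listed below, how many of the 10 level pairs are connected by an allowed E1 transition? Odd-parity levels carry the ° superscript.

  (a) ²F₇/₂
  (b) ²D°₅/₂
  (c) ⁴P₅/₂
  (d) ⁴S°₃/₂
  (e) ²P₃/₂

(a)–(b): allowed.
(a)–(c): forbidden (parity, ΔS, ΔL).
(a)–(d): forbidden (ΔS, ΔL, ΔJ).
(a)–(e): forbidden (parity, ΔL, ΔJ).
(b)–(c): forbidden (ΔS).
(b)–(d): forbidden (parity, ΔS, ΔL).
(b)–(e): allowed.
(c)–(d): allowed.
(c)–(e): forbidden (parity, ΔS).
(d)–(e): forbidden (ΔS).
Allowed pairs: 3 of 10.

3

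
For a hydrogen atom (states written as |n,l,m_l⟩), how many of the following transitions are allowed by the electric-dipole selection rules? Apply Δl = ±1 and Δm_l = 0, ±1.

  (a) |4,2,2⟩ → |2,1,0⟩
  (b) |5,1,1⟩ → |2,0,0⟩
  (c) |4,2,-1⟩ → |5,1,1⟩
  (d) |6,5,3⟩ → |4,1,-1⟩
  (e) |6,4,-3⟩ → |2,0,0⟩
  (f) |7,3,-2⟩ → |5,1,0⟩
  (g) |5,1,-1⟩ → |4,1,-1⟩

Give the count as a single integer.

(a) forbidden — Δm_l = -2 (E1 requires Δm_l = 0, ±1)
(b) allowed
(c) forbidden — Δm_l = +2 (E1 requires Δm_l = 0, ±1)
(d) forbidden — Δl = -4 (E1 requires Δl = ±1); Δm_l = -4 (E1 requires Δm_l = 0, ±1)
(e) forbidden — Δl = -4 (E1 requires Δl = ±1); Δm_l = +3 (E1 requires Δm_l = 0, ±1)
(f) forbidden — Δl = -2 (E1 requires Δl = ±1); Δm_l = +2 (E1 requires Δm_l = 0, ±1)
(g) forbidden — Δl = +0 (E1 requires Δl = ±1)
Total allowed: 1 of 7.

1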